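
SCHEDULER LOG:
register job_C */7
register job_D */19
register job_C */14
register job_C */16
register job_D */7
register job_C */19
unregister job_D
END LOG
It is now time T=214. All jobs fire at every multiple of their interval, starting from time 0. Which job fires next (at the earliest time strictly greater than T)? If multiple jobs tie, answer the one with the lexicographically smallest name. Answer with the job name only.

Op 1: register job_C */7 -> active={job_C:*/7}
Op 2: register job_D */19 -> active={job_C:*/7, job_D:*/19}
Op 3: register job_C */14 -> active={job_C:*/14, job_D:*/19}
Op 4: register job_C */16 -> active={job_C:*/16, job_D:*/19}
Op 5: register job_D */7 -> active={job_C:*/16, job_D:*/7}
Op 6: register job_C */19 -> active={job_C:*/19, job_D:*/7}
Op 7: unregister job_D -> active={job_C:*/19}
  job_C: interval 19, next fire after T=214 is 228
Earliest = 228, winner (lex tiebreak) = job_C

Answer: job_C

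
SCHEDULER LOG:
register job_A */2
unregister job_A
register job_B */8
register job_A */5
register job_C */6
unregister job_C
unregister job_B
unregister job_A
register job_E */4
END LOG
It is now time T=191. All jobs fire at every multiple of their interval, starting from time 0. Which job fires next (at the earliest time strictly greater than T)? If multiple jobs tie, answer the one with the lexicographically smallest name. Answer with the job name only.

Answer: job_E

Derivation:
Op 1: register job_A */2 -> active={job_A:*/2}
Op 2: unregister job_A -> active={}
Op 3: register job_B */8 -> active={job_B:*/8}
Op 4: register job_A */5 -> active={job_A:*/5, job_B:*/8}
Op 5: register job_C */6 -> active={job_A:*/5, job_B:*/8, job_C:*/6}
Op 6: unregister job_C -> active={job_A:*/5, job_B:*/8}
Op 7: unregister job_B -> active={job_A:*/5}
Op 8: unregister job_A -> active={}
Op 9: register job_E */4 -> active={job_E:*/4}
  job_E: interval 4, next fire after T=191 is 192
Earliest = 192, winner (lex tiebreak) = job_E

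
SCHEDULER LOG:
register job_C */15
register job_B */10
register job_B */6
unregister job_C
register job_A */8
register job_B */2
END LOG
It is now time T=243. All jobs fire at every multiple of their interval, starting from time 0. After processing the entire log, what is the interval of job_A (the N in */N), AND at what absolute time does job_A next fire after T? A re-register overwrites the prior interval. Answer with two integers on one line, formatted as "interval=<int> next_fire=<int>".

Op 1: register job_C */15 -> active={job_C:*/15}
Op 2: register job_B */10 -> active={job_B:*/10, job_C:*/15}
Op 3: register job_B */6 -> active={job_B:*/6, job_C:*/15}
Op 4: unregister job_C -> active={job_B:*/6}
Op 5: register job_A */8 -> active={job_A:*/8, job_B:*/6}
Op 6: register job_B */2 -> active={job_A:*/8, job_B:*/2}
Final interval of job_A = 8
Next fire of job_A after T=243: (243//8+1)*8 = 248

Answer: interval=8 next_fire=248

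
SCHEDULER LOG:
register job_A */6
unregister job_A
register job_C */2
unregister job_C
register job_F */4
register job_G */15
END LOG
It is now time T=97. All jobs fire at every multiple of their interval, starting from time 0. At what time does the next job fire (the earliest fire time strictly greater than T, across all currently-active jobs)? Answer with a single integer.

Op 1: register job_A */6 -> active={job_A:*/6}
Op 2: unregister job_A -> active={}
Op 3: register job_C */2 -> active={job_C:*/2}
Op 4: unregister job_C -> active={}
Op 5: register job_F */4 -> active={job_F:*/4}
Op 6: register job_G */15 -> active={job_F:*/4, job_G:*/15}
  job_F: interval 4, next fire after T=97 is 100
  job_G: interval 15, next fire after T=97 is 105
Earliest fire time = 100 (job job_F)

Answer: 100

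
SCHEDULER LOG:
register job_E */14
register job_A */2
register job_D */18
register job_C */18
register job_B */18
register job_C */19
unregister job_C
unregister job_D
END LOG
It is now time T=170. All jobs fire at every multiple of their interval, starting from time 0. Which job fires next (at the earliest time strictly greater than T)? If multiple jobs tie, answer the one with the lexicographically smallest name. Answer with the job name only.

Op 1: register job_E */14 -> active={job_E:*/14}
Op 2: register job_A */2 -> active={job_A:*/2, job_E:*/14}
Op 3: register job_D */18 -> active={job_A:*/2, job_D:*/18, job_E:*/14}
Op 4: register job_C */18 -> active={job_A:*/2, job_C:*/18, job_D:*/18, job_E:*/14}
Op 5: register job_B */18 -> active={job_A:*/2, job_B:*/18, job_C:*/18, job_D:*/18, job_E:*/14}
Op 6: register job_C */19 -> active={job_A:*/2, job_B:*/18, job_C:*/19, job_D:*/18, job_E:*/14}
Op 7: unregister job_C -> active={job_A:*/2, job_B:*/18, job_D:*/18, job_E:*/14}
Op 8: unregister job_D -> active={job_A:*/2, job_B:*/18, job_E:*/14}
  job_A: interval 2, next fire after T=170 is 172
  job_B: interval 18, next fire after T=170 is 180
  job_E: interval 14, next fire after T=170 is 182
Earliest = 172, winner (lex tiebreak) = job_A

Answer: job_A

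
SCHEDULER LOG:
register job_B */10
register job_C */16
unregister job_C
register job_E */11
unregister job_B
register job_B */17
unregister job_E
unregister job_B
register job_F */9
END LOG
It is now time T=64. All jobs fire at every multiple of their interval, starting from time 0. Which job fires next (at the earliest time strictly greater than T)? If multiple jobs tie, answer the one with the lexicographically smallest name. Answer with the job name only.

Answer: job_F

Derivation:
Op 1: register job_B */10 -> active={job_B:*/10}
Op 2: register job_C */16 -> active={job_B:*/10, job_C:*/16}
Op 3: unregister job_C -> active={job_B:*/10}
Op 4: register job_E */11 -> active={job_B:*/10, job_E:*/11}
Op 5: unregister job_B -> active={job_E:*/11}
Op 6: register job_B */17 -> active={job_B:*/17, job_E:*/11}
Op 7: unregister job_E -> active={job_B:*/17}
Op 8: unregister job_B -> active={}
Op 9: register job_F */9 -> active={job_F:*/9}
  job_F: interval 9, next fire after T=64 is 72
Earliest = 72, winner (lex tiebreak) = job_F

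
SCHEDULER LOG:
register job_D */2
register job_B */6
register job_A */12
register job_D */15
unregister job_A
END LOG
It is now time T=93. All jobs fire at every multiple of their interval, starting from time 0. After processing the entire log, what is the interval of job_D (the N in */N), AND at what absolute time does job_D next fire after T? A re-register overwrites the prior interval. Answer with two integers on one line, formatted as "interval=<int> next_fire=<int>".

Answer: interval=15 next_fire=105

Derivation:
Op 1: register job_D */2 -> active={job_D:*/2}
Op 2: register job_B */6 -> active={job_B:*/6, job_D:*/2}
Op 3: register job_A */12 -> active={job_A:*/12, job_B:*/6, job_D:*/2}
Op 4: register job_D */15 -> active={job_A:*/12, job_B:*/6, job_D:*/15}
Op 5: unregister job_A -> active={job_B:*/6, job_D:*/15}
Final interval of job_D = 15
Next fire of job_D after T=93: (93//15+1)*15 = 105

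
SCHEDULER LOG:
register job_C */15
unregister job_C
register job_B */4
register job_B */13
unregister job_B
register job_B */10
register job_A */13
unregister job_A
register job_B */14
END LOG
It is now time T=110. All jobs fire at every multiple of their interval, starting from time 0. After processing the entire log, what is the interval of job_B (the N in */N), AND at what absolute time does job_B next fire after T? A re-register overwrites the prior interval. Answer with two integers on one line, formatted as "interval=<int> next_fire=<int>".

Op 1: register job_C */15 -> active={job_C:*/15}
Op 2: unregister job_C -> active={}
Op 3: register job_B */4 -> active={job_B:*/4}
Op 4: register job_B */13 -> active={job_B:*/13}
Op 5: unregister job_B -> active={}
Op 6: register job_B */10 -> active={job_B:*/10}
Op 7: register job_A */13 -> active={job_A:*/13, job_B:*/10}
Op 8: unregister job_A -> active={job_B:*/10}
Op 9: register job_B */14 -> active={job_B:*/14}
Final interval of job_B = 14
Next fire of job_B after T=110: (110//14+1)*14 = 112

Answer: interval=14 next_fire=112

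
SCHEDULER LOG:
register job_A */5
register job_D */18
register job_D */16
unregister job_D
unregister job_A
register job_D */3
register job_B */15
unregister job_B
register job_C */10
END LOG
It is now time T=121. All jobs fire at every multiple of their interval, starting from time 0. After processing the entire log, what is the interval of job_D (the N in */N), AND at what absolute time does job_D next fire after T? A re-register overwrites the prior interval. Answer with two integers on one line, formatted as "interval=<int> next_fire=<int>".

Op 1: register job_A */5 -> active={job_A:*/5}
Op 2: register job_D */18 -> active={job_A:*/5, job_D:*/18}
Op 3: register job_D */16 -> active={job_A:*/5, job_D:*/16}
Op 4: unregister job_D -> active={job_A:*/5}
Op 5: unregister job_A -> active={}
Op 6: register job_D */3 -> active={job_D:*/3}
Op 7: register job_B */15 -> active={job_B:*/15, job_D:*/3}
Op 8: unregister job_B -> active={job_D:*/3}
Op 9: register job_C */10 -> active={job_C:*/10, job_D:*/3}
Final interval of job_D = 3
Next fire of job_D after T=121: (121//3+1)*3 = 123

Answer: interval=3 next_fire=123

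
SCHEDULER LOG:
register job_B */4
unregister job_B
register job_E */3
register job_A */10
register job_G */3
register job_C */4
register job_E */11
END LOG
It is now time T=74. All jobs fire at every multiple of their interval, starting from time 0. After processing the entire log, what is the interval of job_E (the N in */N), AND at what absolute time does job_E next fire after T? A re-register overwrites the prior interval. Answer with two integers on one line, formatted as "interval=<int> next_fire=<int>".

Answer: interval=11 next_fire=77

Derivation:
Op 1: register job_B */4 -> active={job_B:*/4}
Op 2: unregister job_B -> active={}
Op 3: register job_E */3 -> active={job_E:*/3}
Op 4: register job_A */10 -> active={job_A:*/10, job_E:*/3}
Op 5: register job_G */3 -> active={job_A:*/10, job_E:*/3, job_G:*/3}
Op 6: register job_C */4 -> active={job_A:*/10, job_C:*/4, job_E:*/3, job_G:*/3}
Op 7: register job_E */11 -> active={job_A:*/10, job_C:*/4, job_E:*/11, job_G:*/3}
Final interval of job_E = 11
Next fire of job_E after T=74: (74//11+1)*11 = 77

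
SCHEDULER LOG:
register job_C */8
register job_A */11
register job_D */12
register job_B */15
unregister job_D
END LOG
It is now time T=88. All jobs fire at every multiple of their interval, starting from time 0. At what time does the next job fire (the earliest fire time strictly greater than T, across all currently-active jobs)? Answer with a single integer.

Op 1: register job_C */8 -> active={job_C:*/8}
Op 2: register job_A */11 -> active={job_A:*/11, job_C:*/8}
Op 3: register job_D */12 -> active={job_A:*/11, job_C:*/8, job_D:*/12}
Op 4: register job_B */15 -> active={job_A:*/11, job_B:*/15, job_C:*/8, job_D:*/12}
Op 5: unregister job_D -> active={job_A:*/11, job_B:*/15, job_C:*/8}
  job_A: interval 11, next fire after T=88 is 99
  job_B: interval 15, next fire after T=88 is 90
  job_C: interval 8, next fire after T=88 is 96
Earliest fire time = 90 (job job_B)

Answer: 90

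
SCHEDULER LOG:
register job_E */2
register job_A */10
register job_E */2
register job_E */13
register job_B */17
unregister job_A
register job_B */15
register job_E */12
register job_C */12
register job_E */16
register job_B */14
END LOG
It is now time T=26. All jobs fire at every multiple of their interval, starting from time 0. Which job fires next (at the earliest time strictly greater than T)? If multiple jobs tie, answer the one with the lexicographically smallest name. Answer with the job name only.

Answer: job_B

Derivation:
Op 1: register job_E */2 -> active={job_E:*/2}
Op 2: register job_A */10 -> active={job_A:*/10, job_E:*/2}
Op 3: register job_E */2 -> active={job_A:*/10, job_E:*/2}
Op 4: register job_E */13 -> active={job_A:*/10, job_E:*/13}
Op 5: register job_B */17 -> active={job_A:*/10, job_B:*/17, job_E:*/13}
Op 6: unregister job_A -> active={job_B:*/17, job_E:*/13}
Op 7: register job_B */15 -> active={job_B:*/15, job_E:*/13}
Op 8: register job_E */12 -> active={job_B:*/15, job_E:*/12}
Op 9: register job_C */12 -> active={job_B:*/15, job_C:*/12, job_E:*/12}
Op 10: register job_E */16 -> active={job_B:*/15, job_C:*/12, job_E:*/16}
Op 11: register job_B */14 -> active={job_B:*/14, job_C:*/12, job_E:*/16}
  job_B: interval 14, next fire after T=26 is 28
  job_C: interval 12, next fire after T=26 is 36
  job_E: interval 16, next fire after T=26 is 32
Earliest = 28, winner (lex tiebreak) = job_B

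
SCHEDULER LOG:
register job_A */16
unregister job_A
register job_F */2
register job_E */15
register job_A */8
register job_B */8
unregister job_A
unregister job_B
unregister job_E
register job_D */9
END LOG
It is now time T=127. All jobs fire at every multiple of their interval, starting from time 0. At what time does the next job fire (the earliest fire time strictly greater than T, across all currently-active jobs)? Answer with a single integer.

Answer: 128

Derivation:
Op 1: register job_A */16 -> active={job_A:*/16}
Op 2: unregister job_A -> active={}
Op 3: register job_F */2 -> active={job_F:*/2}
Op 4: register job_E */15 -> active={job_E:*/15, job_F:*/2}
Op 5: register job_A */8 -> active={job_A:*/8, job_E:*/15, job_F:*/2}
Op 6: register job_B */8 -> active={job_A:*/8, job_B:*/8, job_E:*/15, job_F:*/2}
Op 7: unregister job_A -> active={job_B:*/8, job_E:*/15, job_F:*/2}
Op 8: unregister job_B -> active={job_E:*/15, job_F:*/2}
Op 9: unregister job_E -> active={job_F:*/2}
Op 10: register job_D */9 -> active={job_D:*/9, job_F:*/2}
  job_D: interval 9, next fire after T=127 is 135
  job_F: interval 2, next fire after T=127 is 128
Earliest fire time = 128 (job job_F)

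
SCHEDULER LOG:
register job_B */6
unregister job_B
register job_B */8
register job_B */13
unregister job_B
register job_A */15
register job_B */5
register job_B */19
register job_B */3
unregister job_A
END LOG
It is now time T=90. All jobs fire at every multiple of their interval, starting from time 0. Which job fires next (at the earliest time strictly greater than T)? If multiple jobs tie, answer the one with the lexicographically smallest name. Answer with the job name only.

Answer: job_B

Derivation:
Op 1: register job_B */6 -> active={job_B:*/6}
Op 2: unregister job_B -> active={}
Op 3: register job_B */8 -> active={job_B:*/8}
Op 4: register job_B */13 -> active={job_B:*/13}
Op 5: unregister job_B -> active={}
Op 6: register job_A */15 -> active={job_A:*/15}
Op 7: register job_B */5 -> active={job_A:*/15, job_B:*/5}
Op 8: register job_B */19 -> active={job_A:*/15, job_B:*/19}
Op 9: register job_B */3 -> active={job_A:*/15, job_B:*/3}
Op 10: unregister job_A -> active={job_B:*/3}
  job_B: interval 3, next fire after T=90 is 93
Earliest = 93, winner (lex tiebreak) = job_B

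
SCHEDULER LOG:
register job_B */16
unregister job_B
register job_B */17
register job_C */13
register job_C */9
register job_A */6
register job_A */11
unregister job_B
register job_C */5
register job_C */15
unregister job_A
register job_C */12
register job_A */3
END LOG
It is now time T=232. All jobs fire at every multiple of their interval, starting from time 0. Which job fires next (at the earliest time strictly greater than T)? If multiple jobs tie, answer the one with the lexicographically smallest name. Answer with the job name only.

Op 1: register job_B */16 -> active={job_B:*/16}
Op 2: unregister job_B -> active={}
Op 3: register job_B */17 -> active={job_B:*/17}
Op 4: register job_C */13 -> active={job_B:*/17, job_C:*/13}
Op 5: register job_C */9 -> active={job_B:*/17, job_C:*/9}
Op 6: register job_A */6 -> active={job_A:*/6, job_B:*/17, job_C:*/9}
Op 7: register job_A */11 -> active={job_A:*/11, job_B:*/17, job_C:*/9}
Op 8: unregister job_B -> active={job_A:*/11, job_C:*/9}
Op 9: register job_C */5 -> active={job_A:*/11, job_C:*/5}
Op 10: register job_C */15 -> active={job_A:*/11, job_C:*/15}
Op 11: unregister job_A -> active={job_C:*/15}
Op 12: register job_C */12 -> active={job_C:*/12}
Op 13: register job_A */3 -> active={job_A:*/3, job_C:*/12}
  job_A: interval 3, next fire after T=232 is 234
  job_C: interval 12, next fire after T=232 is 240
Earliest = 234, winner (lex tiebreak) = job_A

Answer: job_A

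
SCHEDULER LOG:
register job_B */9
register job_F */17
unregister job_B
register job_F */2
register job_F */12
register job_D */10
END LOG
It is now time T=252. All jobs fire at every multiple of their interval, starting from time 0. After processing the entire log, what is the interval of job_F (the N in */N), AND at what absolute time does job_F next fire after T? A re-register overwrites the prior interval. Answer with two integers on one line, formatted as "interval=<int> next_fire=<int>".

Answer: interval=12 next_fire=264

Derivation:
Op 1: register job_B */9 -> active={job_B:*/9}
Op 2: register job_F */17 -> active={job_B:*/9, job_F:*/17}
Op 3: unregister job_B -> active={job_F:*/17}
Op 4: register job_F */2 -> active={job_F:*/2}
Op 5: register job_F */12 -> active={job_F:*/12}
Op 6: register job_D */10 -> active={job_D:*/10, job_F:*/12}
Final interval of job_F = 12
Next fire of job_F after T=252: (252//12+1)*12 = 264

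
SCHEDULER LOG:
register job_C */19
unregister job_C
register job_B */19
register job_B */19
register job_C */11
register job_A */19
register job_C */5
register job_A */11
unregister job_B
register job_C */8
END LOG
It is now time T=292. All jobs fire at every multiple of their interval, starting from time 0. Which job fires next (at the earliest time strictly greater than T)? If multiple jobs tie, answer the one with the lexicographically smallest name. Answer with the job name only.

Op 1: register job_C */19 -> active={job_C:*/19}
Op 2: unregister job_C -> active={}
Op 3: register job_B */19 -> active={job_B:*/19}
Op 4: register job_B */19 -> active={job_B:*/19}
Op 5: register job_C */11 -> active={job_B:*/19, job_C:*/11}
Op 6: register job_A */19 -> active={job_A:*/19, job_B:*/19, job_C:*/11}
Op 7: register job_C */5 -> active={job_A:*/19, job_B:*/19, job_C:*/5}
Op 8: register job_A */11 -> active={job_A:*/11, job_B:*/19, job_C:*/5}
Op 9: unregister job_B -> active={job_A:*/11, job_C:*/5}
Op 10: register job_C */8 -> active={job_A:*/11, job_C:*/8}
  job_A: interval 11, next fire after T=292 is 297
  job_C: interval 8, next fire after T=292 is 296
Earliest = 296, winner (lex tiebreak) = job_C

Answer: job_C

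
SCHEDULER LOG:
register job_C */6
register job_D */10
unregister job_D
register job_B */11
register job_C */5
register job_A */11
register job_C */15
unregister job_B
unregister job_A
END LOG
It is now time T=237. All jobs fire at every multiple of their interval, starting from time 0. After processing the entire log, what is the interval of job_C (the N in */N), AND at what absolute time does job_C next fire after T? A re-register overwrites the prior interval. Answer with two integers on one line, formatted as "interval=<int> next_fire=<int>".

Answer: interval=15 next_fire=240

Derivation:
Op 1: register job_C */6 -> active={job_C:*/6}
Op 2: register job_D */10 -> active={job_C:*/6, job_D:*/10}
Op 3: unregister job_D -> active={job_C:*/6}
Op 4: register job_B */11 -> active={job_B:*/11, job_C:*/6}
Op 5: register job_C */5 -> active={job_B:*/11, job_C:*/5}
Op 6: register job_A */11 -> active={job_A:*/11, job_B:*/11, job_C:*/5}
Op 7: register job_C */15 -> active={job_A:*/11, job_B:*/11, job_C:*/15}
Op 8: unregister job_B -> active={job_A:*/11, job_C:*/15}
Op 9: unregister job_A -> active={job_C:*/15}
Final interval of job_C = 15
Next fire of job_C after T=237: (237//15+1)*15 = 240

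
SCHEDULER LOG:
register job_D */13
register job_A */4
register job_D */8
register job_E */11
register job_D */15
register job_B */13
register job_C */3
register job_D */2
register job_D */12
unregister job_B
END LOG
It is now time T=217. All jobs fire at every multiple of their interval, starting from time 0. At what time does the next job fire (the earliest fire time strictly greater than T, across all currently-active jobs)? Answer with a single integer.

Op 1: register job_D */13 -> active={job_D:*/13}
Op 2: register job_A */4 -> active={job_A:*/4, job_D:*/13}
Op 3: register job_D */8 -> active={job_A:*/4, job_D:*/8}
Op 4: register job_E */11 -> active={job_A:*/4, job_D:*/8, job_E:*/11}
Op 5: register job_D */15 -> active={job_A:*/4, job_D:*/15, job_E:*/11}
Op 6: register job_B */13 -> active={job_A:*/4, job_B:*/13, job_D:*/15, job_E:*/11}
Op 7: register job_C */3 -> active={job_A:*/4, job_B:*/13, job_C:*/3, job_D:*/15, job_E:*/11}
Op 8: register job_D */2 -> active={job_A:*/4, job_B:*/13, job_C:*/3, job_D:*/2, job_E:*/11}
Op 9: register job_D */12 -> active={job_A:*/4, job_B:*/13, job_C:*/3, job_D:*/12, job_E:*/11}
Op 10: unregister job_B -> active={job_A:*/4, job_C:*/3, job_D:*/12, job_E:*/11}
  job_A: interval 4, next fire after T=217 is 220
  job_C: interval 3, next fire after T=217 is 219
  job_D: interval 12, next fire after T=217 is 228
  job_E: interval 11, next fire after T=217 is 220
Earliest fire time = 219 (job job_C)

Answer: 219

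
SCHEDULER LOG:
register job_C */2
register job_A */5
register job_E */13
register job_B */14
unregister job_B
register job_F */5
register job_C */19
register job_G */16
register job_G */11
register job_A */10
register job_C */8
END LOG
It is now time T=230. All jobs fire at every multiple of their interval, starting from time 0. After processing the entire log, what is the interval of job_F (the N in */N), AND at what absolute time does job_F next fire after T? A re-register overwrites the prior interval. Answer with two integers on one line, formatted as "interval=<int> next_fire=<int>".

Op 1: register job_C */2 -> active={job_C:*/2}
Op 2: register job_A */5 -> active={job_A:*/5, job_C:*/2}
Op 3: register job_E */13 -> active={job_A:*/5, job_C:*/2, job_E:*/13}
Op 4: register job_B */14 -> active={job_A:*/5, job_B:*/14, job_C:*/2, job_E:*/13}
Op 5: unregister job_B -> active={job_A:*/5, job_C:*/2, job_E:*/13}
Op 6: register job_F */5 -> active={job_A:*/5, job_C:*/2, job_E:*/13, job_F:*/5}
Op 7: register job_C */19 -> active={job_A:*/5, job_C:*/19, job_E:*/13, job_F:*/5}
Op 8: register job_G */16 -> active={job_A:*/5, job_C:*/19, job_E:*/13, job_F:*/5, job_G:*/16}
Op 9: register job_G */11 -> active={job_A:*/5, job_C:*/19, job_E:*/13, job_F:*/5, job_G:*/11}
Op 10: register job_A */10 -> active={job_A:*/10, job_C:*/19, job_E:*/13, job_F:*/5, job_G:*/11}
Op 11: register job_C */8 -> active={job_A:*/10, job_C:*/8, job_E:*/13, job_F:*/5, job_G:*/11}
Final interval of job_F = 5
Next fire of job_F after T=230: (230//5+1)*5 = 235

Answer: interval=5 next_fire=235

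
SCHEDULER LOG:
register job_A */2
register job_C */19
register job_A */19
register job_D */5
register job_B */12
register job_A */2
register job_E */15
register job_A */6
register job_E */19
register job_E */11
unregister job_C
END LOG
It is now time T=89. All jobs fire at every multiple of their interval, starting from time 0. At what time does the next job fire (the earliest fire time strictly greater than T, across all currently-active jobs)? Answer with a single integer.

Op 1: register job_A */2 -> active={job_A:*/2}
Op 2: register job_C */19 -> active={job_A:*/2, job_C:*/19}
Op 3: register job_A */19 -> active={job_A:*/19, job_C:*/19}
Op 4: register job_D */5 -> active={job_A:*/19, job_C:*/19, job_D:*/5}
Op 5: register job_B */12 -> active={job_A:*/19, job_B:*/12, job_C:*/19, job_D:*/5}
Op 6: register job_A */2 -> active={job_A:*/2, job_B:*/12, job_C:*/19, job_D:*/5}
Op 7: register job_E */15 -> active={job_A:*/2, job_B:*/12, job_C:*/19, job_D:*/5, job_E:*/15}
Op 8: register job_A */6 -> active={job_A:*/6, job_B:*/12, job_C:*/19, job_D:*/5, job_E:*/15}
Op 9: register job_E */19 -> active={job_A:*/6, job_B:*/12, job_C:*/19, job_D:*/5, job_E:*/19}
Op 10: register job_E */11 -> active={job_A:*/6, job_B:*/12, job_C:*/19, job_D:*/5, job_E:*/11}
Op 11: unregister job_C -> active={job_A:*/6, job_B:*/12, job_D:*/5, job_E:*/11}
  job_A: interval 6, next fire after T=89 is 90
  job_B: interval 12, next fire after T=89 is 96
  job_D: interval 5, next fire after T=89 is 90
  job_E: interval 11, next fire after T=89 is 99
Earliest fire time = 90 (job job_A)

Answer: 90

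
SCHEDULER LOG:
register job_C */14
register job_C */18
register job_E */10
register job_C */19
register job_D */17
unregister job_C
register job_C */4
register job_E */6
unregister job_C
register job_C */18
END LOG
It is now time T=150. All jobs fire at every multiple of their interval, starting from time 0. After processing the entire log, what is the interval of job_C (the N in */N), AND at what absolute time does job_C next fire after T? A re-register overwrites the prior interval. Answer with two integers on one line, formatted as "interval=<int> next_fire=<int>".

Answer: interval=18 next_fire=162

Derivation:
Op 1: register job_C */14 -> active={job_C:*/14}
Op 2: register job_C */18 -> active={job_C:*/18}
Op 3: register job_E */10 -> active={job_C:*/18, job_E:*/10}
Op 4: register job_C */19 -> active={job_C:*/19, job_E:*/10}
Op 5: register job_D */17 -> active={job_C:*/19, job_D:*/17, job_E:*/10}
Op 6: unregister job_C -> active={job_D:*/17, job_E:*/10}
Op 7: register job_C */4 -> active={job_C:*/4, job_D:*/17, job_E:*/10}
Op 8: register job_E */6 -> active={job_C:*/4, job_D:*/17, job_E:*/6}
Op 9: unregister job_C -> active={job_D:*/17, job_E:*/6}
Op 10: register job_C */18 -> active={job_C:*/18, job_D:*/17, job_E:*/6}
Final interval of job_C = 18
Next fire of job_C after T=150: (150//18+1)*18 = 162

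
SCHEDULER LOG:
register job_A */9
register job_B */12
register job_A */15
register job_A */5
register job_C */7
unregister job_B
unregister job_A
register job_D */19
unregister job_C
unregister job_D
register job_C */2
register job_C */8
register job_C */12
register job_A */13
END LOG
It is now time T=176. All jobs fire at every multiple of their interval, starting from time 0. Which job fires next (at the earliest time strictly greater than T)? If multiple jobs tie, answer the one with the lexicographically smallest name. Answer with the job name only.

Op 1: register job_A */9 -> active={job_A:*/9}
Op 2: register job_B */12 -> active={job_A:*/9, job_B:*/12}
Op 3: register job_A */15 -> active={job_A:*/15, job_B:*/12}
Op 4: register job_A */5 -> active={job_A:*/5, job_B:*/12}
Op 5: register job_C */7 -> active={job_A:*/5, job_B:*/12, job_C:*/7}
Op 6: unregister job_B -> active={job_A:*/5, job_C:*/7}
Op 7: unregister job_A -> active={job_C:*/7}
Op 8: register job_D */19 -> active={job_C:*/7, job_D:*/19}
Op 9: unregister job_C -> active={job_D:*/19}
Op 10: unregister job_D -> active={}
Op 11: register job_C */2 -> active={job_C:*/2}
Op 12: register job_C */8 -> active={job_C:*/8}
Op 13: register job_C */12 -> active={job_C:*/12}
Op 14: register job_A */13 -> active={job_A:*/13, job_C:*/12}
  job_A: interval 13, next fire after T=176 is 182
  job_C: interval 12, next fire after T=176 is 180
Earliest = 180, winner (lex tiebreak) = job_C

Answer: job_C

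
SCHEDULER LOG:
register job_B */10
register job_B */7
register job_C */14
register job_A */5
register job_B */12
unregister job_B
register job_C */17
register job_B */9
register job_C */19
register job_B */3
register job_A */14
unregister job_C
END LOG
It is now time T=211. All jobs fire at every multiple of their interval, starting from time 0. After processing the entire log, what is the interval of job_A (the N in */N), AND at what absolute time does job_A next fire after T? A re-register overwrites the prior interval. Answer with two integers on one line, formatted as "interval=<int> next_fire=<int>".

Answer: interval=14 next_fire=224

Derivation:
Op 1: register job_B */10 -> active={job_B:*/10}
Op 2: register job_B */7 -> active={job_B:*/7}
Op 3: register job_C */14 -> active={job_B:*/7, job_C:*/14}
Op 4: register job_A */5 -> active={job_A:*/5, job_B:*/7, job_C:*/14}
Op 5: register job_B */12 -> active={job_A:*/5, job_B:*/12, job_C:*/14}
Op 6: unregister job_B -> active={job_A:*/5, job_C:*/14}
Op 7: register job_C */17 -> active={job_A:*/5, job_C:*/17}
Op 8: register job_B */9 -> active={job_A:*/5, job_B:*/9, job_C:*/17}
Op 9: register job_C */19 -> active={job_A:*/5, job_B:*/9, job_C:*/19}
Op 10: register job_B */3 -> active={job_A:*/5, job_B:*/3, job_C:*/19}
Op 11: register job_A */14 -> active={job_A:*/14, job_B:*/3, job_C:*/19}
Op 12: unregister job_C -> active={job_A:*/14, job_B:*/3}
Final interval of job_A = 14
Next fire of job_A after T=211: (211//14+1)*14 = 224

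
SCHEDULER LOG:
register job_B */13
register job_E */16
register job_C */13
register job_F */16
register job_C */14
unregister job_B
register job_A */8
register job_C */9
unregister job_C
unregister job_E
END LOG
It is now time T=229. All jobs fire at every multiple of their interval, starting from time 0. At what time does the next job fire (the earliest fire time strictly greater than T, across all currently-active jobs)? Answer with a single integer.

Answer: 232

Derivation:
Op 1: register job_B */13 -> active={job_B:*/13}
Op 2: register job_E */16 -> active={job_B:*/13, job_E:*/16}
Op 3: register job_C */13 -> active={job_B:*/13, job_C:*/13, job_E:*/16}
Op 4: register job_F */16 -> active={job_B:*/13, job_C:*/13, job_E:*/16, job_F:*/16}
Op 5: register job_C */14 -> active={job_B:*/13, job_C:*/14, job_E:*/16, job_F:*/16}
Op 6: unregister job_B -> active={job_C:*/14, job_E:*/16, job_F:*/16}
Op 7: register job_A */8 -> active={job_A:*/8, job_C:*/14, job_E:*/16, job_F:*/16}
Op 8: register job_C */9 -> active={job_A:*/8, job_C:*/9, job_E:*/16, job_F:*/16}
Op 9: unregister job_C -> active={job_A:*/8, job_E:*/16, job_F:*/16}
Op 10: unregister job_E -> active={job_A:*/8, job_F:*/16}
  job_A: interval 8, next fire after T=229 is 232
  job_F: interval 16, next fire after T=229 is 240
Earliest fire time = 232 (job job_A)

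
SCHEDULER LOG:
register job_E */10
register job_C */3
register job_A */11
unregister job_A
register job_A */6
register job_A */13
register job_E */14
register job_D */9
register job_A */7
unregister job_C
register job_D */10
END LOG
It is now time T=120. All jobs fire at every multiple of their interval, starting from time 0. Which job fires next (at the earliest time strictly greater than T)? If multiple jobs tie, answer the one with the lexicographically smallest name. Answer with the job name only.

Answer: job_A

Derivation:
Op 1: register job_E */10 -> active={job_E:*/10}
Op 2: register job_C */3 -> active={job_C:*/3, job_E:*/10}
Op 3: register job_A */11 -> active={job_A:*/11, job_C:*/3, job_E:*/10}
Op 4: unregister job_A -> active={job_C:*/3, job_E:*/10}
Op 5: register job_A */6 -> active={job_A:*/6, job_C:*/3, job_E:*/10}
Op 6: register job_A */13 -> active={job_A:*/13, job_C:*/3, job_E:*/10}
Op 7: register job_E */14 -> active={job_A:*/13, job_C:*/3, job_E:*/14}
Op 8: register job_D */9 -> active={job_A:*/13, job_C:*/3, job_D:*/9, job_E:*/14}
Op 9: register job_A */7 -> active={job_A:*/7, job_C:*/3, job_D:*/9, job_E:*/14}
Op 10: unregister job_C -> active={job_A:*/7, job_D:*/9, job_E:*/14}
Op 11: register job_D */10 -> active={job_A:*/7, job_D:*/10, job_E:*/14}
  job_A: interval 7, next fire after T=120 is 126
  job_D: interval 10, next fire after T=120 is 130
  job_E: interval 14, next fire after T=120 is 126
Earliest = 126, winner (lex tiebreak) = job_A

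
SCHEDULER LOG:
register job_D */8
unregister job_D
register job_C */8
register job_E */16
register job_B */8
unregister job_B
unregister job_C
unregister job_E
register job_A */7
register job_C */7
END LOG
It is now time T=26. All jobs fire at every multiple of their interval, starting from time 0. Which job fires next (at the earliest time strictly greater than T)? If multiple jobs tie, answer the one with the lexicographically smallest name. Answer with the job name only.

Answer: job_A

Derivation:
Op 1: register job_D */8 -> active={job_D:*/8}
Op 2: unregister job_D -> active={}
Op 3: register job_C */8 -> active={job_C:*/8}
Op 4: register job_E */16 -> active={job_C:*/8, job_E:*/16}
Op 5: register job_B */8 -> active={job_B:*/8, job_C:*/8, job_E:*/16}
Op 6: unregister job_B -> active={job_C:*/8, job_E:*/16}
Op 7: unregister job_C -> active={job_E:*/16}
Op 8: unregister job_E -> active={}
Op 9: register job_A */7 -> active={job_A:*/7}
Op 10: register job_C */7 -> active={job_A:*/7, job_C:*/7}
  job_A: interval 7, next fire after T=26 is 28
  job_C: interval 7, next fire after T=26 is 28
Earliest = 28, winner (lex tiebreak) = job_A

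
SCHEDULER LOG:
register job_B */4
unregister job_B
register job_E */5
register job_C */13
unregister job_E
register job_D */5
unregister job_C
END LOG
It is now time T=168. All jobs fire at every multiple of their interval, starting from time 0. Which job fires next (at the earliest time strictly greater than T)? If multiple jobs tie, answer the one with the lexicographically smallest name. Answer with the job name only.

Op 1: register job_B */4 -> active={job_B:*/4}
Op 2: unregister job_B -> active={}
Op 3: register job_E */5 -> active={job_E:*/5}
Op 4: register job_C */13 -> active={job_C:*/13, job_E:*/5}
Op 5: unregister job_E -> active={job_C:*/13}
Op 6: register job_D */5 -> active={job_C:*/13, job_D:*/5}
Op 7: unregister job_C -> active={job_D:*/5}
  job_D: interval 5, next fire after T=168 is 170
Earliest = 170, winner (lex tiebreak) = job_D

Answer: job_D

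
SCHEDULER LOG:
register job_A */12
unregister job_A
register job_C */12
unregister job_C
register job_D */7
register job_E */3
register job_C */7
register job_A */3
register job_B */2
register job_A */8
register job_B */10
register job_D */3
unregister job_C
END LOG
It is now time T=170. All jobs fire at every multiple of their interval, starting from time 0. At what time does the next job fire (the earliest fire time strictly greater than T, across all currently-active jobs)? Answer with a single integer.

Op 1: register job_A */12 -> active={job_A:*/12}
Op 2: unregister job_A -> active={}
Op 3: register job_C */12 -> active={job_C:*/12}
Op 4: unregister job_C -> active={}
Op 5: register job_D */7 -> active={job_D:*/7}
Op 6: register job_E */3 -> active={job_D:*/7, job_E:*/3}
Op 7: register job_C */7 -> active={job_C:*/7, job_D:*/7, job_E:*/3}
Op 8: register job_A */3 -> active={job_A:*/3, job_C:*/7, job_D:*/7, job_E:*/3}
Op 9: register job_B */2 -> active={job_A:*/3, job_B:*/2, job_C:*/7, job_D:*/7, job_E:*/3}
Op 10: register job_A */8 -> active={job_A:*/8, job_B:*/2, job_C:*/7, job_D:*/7, job_E:*/3}
Op 11: register job_B */10 -> active={job_A:*/8, job_B:*/10, job_C:*/7, job_D:*/7, job_E:*/3}
Op 12: register job_D */3 -> active={job_A:*/8, job_B:*/10, job_C:*/7, job_D:*/3, job_E:*/3}
Op 13: unregister job_C -> active={job_A:*/8, job_B:*/10, job_D:*/3, job_E:*/3}
  job_A: interval 8, next fire after T=170 is 176
  job_B: interval 10, next fire after T=170 is 180
  job_D: interval 3, next fire after T=170 is 171
  job_E: interval 3, next fire after T=170 is 171
Earliest fire time = 171 (job job_D)

Answer: 171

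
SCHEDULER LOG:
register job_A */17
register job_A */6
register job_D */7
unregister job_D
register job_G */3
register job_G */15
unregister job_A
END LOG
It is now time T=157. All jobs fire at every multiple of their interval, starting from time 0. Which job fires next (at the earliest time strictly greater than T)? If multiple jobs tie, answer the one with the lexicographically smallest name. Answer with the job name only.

Answer: job_G

Derivation:
Op 1: register job_A */17 -> active={job_A:*/17}
Op 2: register job_A */6 -> active={job_A:*/6}
Op 3: register job_D */7 -> active={job_A:*/6, job_D:*/7}
Op 4: unregister job_D -> active={job_A:*/6}
Op 5: register job_G */3 -> active={job_A:*/6, job_G:*/3}
Op 6: register job_G */15 -> active={job_A:*/6, job_G:*/15}
Op 7: unregister job_A -> active={job_G:*/15}
  job_G: interval 15, next fire after T=157 is 165
Earliest = 165, winner (lex tiebreak) = job_G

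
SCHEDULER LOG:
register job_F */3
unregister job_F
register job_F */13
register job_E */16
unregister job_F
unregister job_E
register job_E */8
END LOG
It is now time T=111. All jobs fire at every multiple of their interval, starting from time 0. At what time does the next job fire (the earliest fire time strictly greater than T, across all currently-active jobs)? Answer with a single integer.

Answer: 112

Derivation:
Op 1: register job_F */3 -> active={job_F:*/3}
Op 2: unregister job_F -> active={}
Op 3: register job_F */13 -> active={job_F:*/13}
Op 4: register job_E */16 -> active={job_E:*/16, job_F:*/13}
Op 5: unregister job_F -> active={job_E:*/16}
Op 6: unregister job_E -> active={}
Op 7: register job_E */8 -> active={job_E:*/8}
  job_E: interval 8, next fire after T=111 is 112
Earliest fire time = 112 (job job_E)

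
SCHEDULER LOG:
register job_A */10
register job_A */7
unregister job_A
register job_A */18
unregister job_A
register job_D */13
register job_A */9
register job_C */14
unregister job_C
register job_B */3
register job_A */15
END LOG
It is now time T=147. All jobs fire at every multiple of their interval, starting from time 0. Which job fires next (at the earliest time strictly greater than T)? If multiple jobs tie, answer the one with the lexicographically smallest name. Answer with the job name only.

Answer: job_A

Derivation:
Op 1: register job_A */10 -> active={job_A:*/10}
Op 2: register job_A */7 -> active={job_A:*/7}
Op 3: unregister job_A -> active={}
Op 4: register job_A */18 -> active={job_A:*/18}
Op 5: unregister job_A -> active={}
Op 6: register job_D */13 -> active={job_D:*/13}
Op 7: register job_A */9 -> active={job_A:*/9, job_D:*/13}
Op 8: register job_C */14 -> active={job_A:*/9, job_C:*/14, job_D:*/13}
Op 9: unregister job_C -> active={job_A:*/9, job_D:*/13}
Op 10: register job_B */3 -> active={job_A:*/9, job_B:*/3, job_D:*/13}
Op 11: register job_A */15 -> active={job_A:*/15, job_B:*/3, job_D:*/13}
  job_A: interval 15, next fire after T=147 is 150
  job_B: interval 3, next fire after T=147 is 150
  job_D: interval 13, next fire after T=147 is 156
Earliest = 150, winner (lex tiebreak) = job_A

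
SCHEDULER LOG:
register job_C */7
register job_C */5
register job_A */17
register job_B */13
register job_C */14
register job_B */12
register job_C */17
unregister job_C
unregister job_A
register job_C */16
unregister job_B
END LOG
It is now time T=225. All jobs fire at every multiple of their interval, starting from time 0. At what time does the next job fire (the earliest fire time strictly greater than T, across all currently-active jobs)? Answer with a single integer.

Op 1: register job_C */7 -> active={job_C:*/7}
Op 2: register job_C */5 -> active={job_C:*/5}
Op 3: register job_A */17 -> active={job_A:*/17, job_C:*/5}
Op 4: register job_B */13 -> active={job_A:*/17, job_B:*/13, job_C:*/5}
Op 5: register job_C */14 -> active={job_A:*/17, job_B:*/13, job_C:*/14}
Op 6: register job_B */12 -> active={job_A:*/17, job_B:*/12, job_C:*/14}
Op 7: register job_C */17 -> active={job_A:*/17, job_B:*/12, job_C:*/17}
Op 8: unregister job_C -> active={job_A:*/17, job_B:*/12}
Op 9: unregister job_A -> active={job_B:*/12}
Op 10: register job_C */16 -> active={job_B:*/12, job_C:*/16}
Op 11: unregister job_B -> active={job_C:*/16}
  job_C: interval 16, next fire after T=225 is 240
Earliest fire time = 240 (job job_C)

Answer: 240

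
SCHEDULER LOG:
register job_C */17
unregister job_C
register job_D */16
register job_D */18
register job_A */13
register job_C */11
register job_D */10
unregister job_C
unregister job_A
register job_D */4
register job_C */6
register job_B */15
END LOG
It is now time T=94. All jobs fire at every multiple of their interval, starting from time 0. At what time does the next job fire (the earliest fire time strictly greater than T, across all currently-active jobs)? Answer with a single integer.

Answer: 96

Derivation:
Op 1: register job_C */17 -> active={job_C:*/17}
Op 2: unregister job_C -> active={}
Op 3: register job_D */16 -> active={job_D:*/16}
Op 4: register job_D */18 -> active={job_D:*/18}
Op 5: register job_A */13 -> active={job_A:*/13, job_D:*/18}
Op 6: register job_C */11 -> active={job_A:*/13, job_C:*/11, job_D:*/18}
Op 7: register job_D */10 -> active={job_A:*/13, job_C:*/11, job_D:*/10}
Op 8: unregister job_C -> active={job_A:*/13, job_D:*/10}
Op 9: unregister job_A -> active={job_D:*/10}
Op 10: register job_D */4 -> active={job_D:*/4}
Op 11: register job_C */6 -> active={job_C:*/6, job_D:*/4}
Op 12: register job_B */15 -> active={job_B:*/15, job_C:*/6, job_D:*/4}
  job_B: interval 15, next fire after T=94 is 105
  job_C: interval 6, next fire after T=94 is 96
  job_D: interval 4, next fire after T=94 is 96
Earliest fire time = 96 (job job_C)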